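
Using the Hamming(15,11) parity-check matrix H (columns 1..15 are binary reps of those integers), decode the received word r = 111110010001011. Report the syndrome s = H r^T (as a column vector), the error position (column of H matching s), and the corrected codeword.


s = (0, 1, 0, 0)^T, error position = 4, corrected codeword c = 111010010001011

Compute s = H r^T mod 2 one row at a time:
  s_1 = 1 + 0 + 0 + 0 + 1 + 0 + 1 + 1 = 4 ≡ 0 (mod 2).
  s_2 = 1 + 1 + 0 + 0 + 1 + 0 + 1 + 1 = 5 ≡ 1 (mod 2).
  s_3 = 1 + 1 + 0 + 0 + 0 + 0 + 1 + 1 = 4 ≡ 0 (mod 2).
  s_4 = 1 + 1 + 1 + 0 + 0 + 0 + 0 + 1 = 4 ≡ 0 (mod 2).
s = (0, 1, 0, 0)^T — this equals column 4 of H (binary 0100), so error is at position 4.
Correct: flip bit 4 of r = 111110010001011 to get c = 111010010001011.


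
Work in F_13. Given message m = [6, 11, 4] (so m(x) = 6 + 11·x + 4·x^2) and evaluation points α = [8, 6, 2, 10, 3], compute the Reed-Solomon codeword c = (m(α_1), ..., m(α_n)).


c = [12, 8, 5, 9, 10]

Message polynomial: m(x) = 6 + 11·x + 4·x^2 (mod 13).
For each evaluation point α_i, compute m(α_i) mod 13:
  α_1 = 8: Horner steps 4 → 4 → 12, so m(8) = 12.
  α_2 = 6: Horner steps 4 → 9 → 8, so m(6) = 8.
  α_3 = 2: Horner steps 4 → 6 → 5, so m(2) = 5.
  α_4 = 10: Horner steps 4 → 12 → 9, so m(10) = 9.
  α_5 = 3: Horner steps 4 → 10 → 10, so m(3) = 10.
Codeword c = [12, 8, 5, 9, 10] ∈ F_13^5.


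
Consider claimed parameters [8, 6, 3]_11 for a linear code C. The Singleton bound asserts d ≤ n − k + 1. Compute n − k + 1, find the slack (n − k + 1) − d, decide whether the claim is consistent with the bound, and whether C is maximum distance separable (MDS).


Singleton RHS = n − k + 1 = 3, slack = 0, bound satisfied, MDS.

Singleton bound: d ≤ n − k + 1.
Here n = 8, k = 6, so n − k + 1 = 3.
Given d = 3, check d ≤ 3: YES.
Slack = (n − k + 1) − d = 0.
The code is MDS (slack = 0).
Description: the claimed parameters are [8, 6, 3]_11; such a code would be MDS (meets Singleton bound).


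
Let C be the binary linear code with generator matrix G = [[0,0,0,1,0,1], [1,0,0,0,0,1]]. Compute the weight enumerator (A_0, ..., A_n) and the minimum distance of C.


Weight distribution: A_0 = 1, A_2 = 3. Minimum distance d = 2.

Enumerate all 2^2 = 4 messages m ∈ F_2^2.
For each, compute codeword c = mG in F_2^6, then tally its weight.
  m = 00 → c = 000000, weight = 0.
  m = 10 → c = 000101, weight = 2.
  m = 01 → c = 100001, weight = 2.
  m = 11 → c = 100100, weight = 2.
Tally weights:
  weight 0: 1 codewords.
  weight 2: 3 codewords.
Minimum distance d = smallest w > 0 with A_w > 0 = 2.
Sanity: Σ A_w = 4 = 2^2 = 4 ✓.


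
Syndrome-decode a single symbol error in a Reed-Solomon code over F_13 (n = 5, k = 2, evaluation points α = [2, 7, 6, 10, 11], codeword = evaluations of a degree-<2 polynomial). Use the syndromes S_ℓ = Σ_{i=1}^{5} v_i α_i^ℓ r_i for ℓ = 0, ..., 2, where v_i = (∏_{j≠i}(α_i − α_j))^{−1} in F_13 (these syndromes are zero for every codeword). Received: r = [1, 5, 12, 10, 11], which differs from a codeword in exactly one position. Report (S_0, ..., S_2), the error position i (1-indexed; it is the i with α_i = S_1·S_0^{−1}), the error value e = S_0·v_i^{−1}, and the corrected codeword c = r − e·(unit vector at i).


S = (9, 8, 10), error at position 5, error magnitude e = 8, c = [1, 5, 12, 10, 3].

Step 1: column multipliers v_i = (∏_{j≠i}(α_i − α_j))^{−1} mod 13.
  i = 1 (α = 2): (2−7)(2−6)(2−10)(2−11) = (−5)·(−4)·(−8)·(−9) = 1440 ≡ 10, so v_1 = 10^{−1} = 4 (mod 13).
  i = 2 (α = 7): (7−2)(7−6)(7−10)(7−11) = 5·1·(−3)·(−4) = 60 ≡ 8, so v_2 = 8^{−1} = 5 (mod 13).
  i = 3 (α = 6): (6−2)(6−7)(6−10)(6−11) = 4·(−1)·(−4)·(−5) = −80 ≡ 11, so v_3 = 11^{−1} = 6 (mod 13).
  i = 4 (α = 10): (10−2)(10−7)(10−6)(10−11) = 8·3·4·(−1) = −96 ≡ 8, so v_4 = 8^{−1} = 5 (mod 13).
  i = 5 (α = 11): (11−2)(11−7)(11−6)(11−10) = 9·4·5·1 = 180 ≡ 11, so v_5 = 11^{−1} = 6 (mod 13).
  v = [4, 5, 6, 5, 6].
Step 2: syndromes of r = [1, 5, 12, 10, 11] (all sums mod 13).
  S_0 = Σ v_i r_i = 4·1 + 5·5 + 6·12 + 5·10 + 6·11 = 217 ≡ 9.
  S_1 = Σ v_i α_i r_i = 4·2·1 + 5·7·5 + 6·6·12 + 5·10·10 + 6·11·11 = 1841 ≡ 8.
  α_i^2 mod 13 = [4, 10, 10, 9, 4].
  S_2 = Σ v_i α_i^2 r_i = 4·4·1 + 5·10·5 + 6·10·12 + 5·9·10 + 6·4·11 = 1700 ≡ 10.
  S = (9, 8, 10) ≠ 0, so r is not a codeword (an error is present).
Step 3: locate the error. For a single error e at position i, S_ℓ = v_i·e·α_i^ℓ, so α_err = S_1/S_0.
  S_0^{−1} = 9^{−1} = 3 (mod 13), so α_err = 8·3 = 24 ≡ 11 = α_5. Error position i = 5.
  Consistency check: S_2/S_1 = 10·5 = 50 ≡ 11 = α_err ✓ (single-error assumption holds).
Step 4: error magnitude e = S_0/v_5 = S_0·∏_{j≠5}(α_5 − α_j) = 9·11 = 99 ≡ 8 (mod 13).
Step 5: correct position 5: c_5 = r_5 − e = 11 − 8 ≡ 3 (mod 13). Hence c = [1, 5, 12, 10, 3].
  Check: interpolating c through the α_i gives m(x) = 2 + 6·x (degree < 2) with m(α_i) = c_i for every i, so c is indeed a codeword.


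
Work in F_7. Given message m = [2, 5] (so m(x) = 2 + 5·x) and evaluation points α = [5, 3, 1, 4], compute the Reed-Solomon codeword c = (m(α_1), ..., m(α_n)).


c = [6, 3, 0, 1]

Message polynomial: m(x) = 2 + 5·x (mod 7).
For each evaluation point α_i, compute m(α_i) mod 7:
  α_1 = 5: Horner steps 5 → 6, so m(5) = 6.
  α_2 = 3: Horner steps 5 → 3, so m(3) = 3.
  α_3 = 1: Horner steps 5 → 0, so m(1) = 0.
  α_4 = 4: Horner steps 5 → 1, so m(4) = 1.
Codeword c = [6, 3, 0, 1] ∈ F_7^4.


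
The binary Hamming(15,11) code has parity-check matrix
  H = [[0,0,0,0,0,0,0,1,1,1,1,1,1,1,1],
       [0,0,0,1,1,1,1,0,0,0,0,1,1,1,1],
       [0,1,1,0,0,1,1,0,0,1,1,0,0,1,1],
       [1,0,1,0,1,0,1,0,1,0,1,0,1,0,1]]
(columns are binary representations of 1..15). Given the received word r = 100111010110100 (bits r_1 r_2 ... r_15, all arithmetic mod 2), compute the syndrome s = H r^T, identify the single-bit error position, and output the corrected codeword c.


s = (0, 0, 1, 0)^T, error position = 2, corrected codeword c = 110111010110100

Compute s = H r^T mod 2 one row at a time:
  s_1 = 1 + 0 + 1 + 1 + 0 + 1 + 0 + 0 = 4 ≡ 0 (mod 2).
  s_2 = 1 + 1 + 1 + 0 + 0 + 1 + 0 + 0 = 4 ≡ 0 (mod 2).
  s_3 = 0 + 0 + 1 + 0 + 1 + 1 + 0 + 0 = 3 ≡ 1 (mod 2).
  s_4 = 1 + 0 + 1 + 0 + 0 + 1 + 1 + 0 = 4 ≡ 0 (mod 2).
s = (0, 0, 1, 0)^T — this equals column 2 of H (binary 0010), so error is at position 2.
Correct: flip bit 2 of r = 100111010110100 to get c = 110111010110100.


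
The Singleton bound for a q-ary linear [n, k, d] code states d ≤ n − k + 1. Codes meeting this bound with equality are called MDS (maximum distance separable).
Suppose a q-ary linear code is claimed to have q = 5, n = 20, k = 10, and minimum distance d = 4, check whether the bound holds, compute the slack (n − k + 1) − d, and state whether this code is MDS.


Singleton RHS = n − k + 1 = 11, slack = 7, bound satisfied, not MDS.

Singleton bound: d ≤ n − k + 1.
Here n = 20, k = 10, so n − k + 1 = 11.
Given d = 4, check d ≤ 11: YES.
Slack = (n − k + 1) − d = 7.
The code is NOT MDS (slack = 7 > 0).
Description: the claimed parameters are [20, 10, 4]_5; such a code would be non-MDS.


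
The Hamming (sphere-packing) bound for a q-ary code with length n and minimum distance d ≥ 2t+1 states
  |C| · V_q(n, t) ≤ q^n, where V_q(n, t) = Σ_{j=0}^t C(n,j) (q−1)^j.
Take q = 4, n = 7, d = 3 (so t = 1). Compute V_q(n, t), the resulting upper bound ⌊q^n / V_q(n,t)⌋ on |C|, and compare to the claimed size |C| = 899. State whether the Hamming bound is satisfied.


V_q(n, t) = 22, q^n = 16384, Hamming bound = 744, |C| = 899 > bound (violated).

Step 1: Compute V_q(n, t) = Σ_{j=0}^1 C(n, j) (q−1)^j.
  j = 0: C(7,0)·(3)^0 = 1·1 = 1.
  j = 1: C(7,1)·(3)^1 = 7·3 = 21.
  V_q(n, t) = 1 + 21 = 22.
Step 2: q^n = 4^7 = 16384.
Step 3: Hamming bound ⌊q^n / V_q(n,t)⌋ = ⌊16384/22⌋ = 744.
Step 4: Compare |C| = 899 to 744: violated.
The claimed |C| lies above the Hamming bound, so no 4-ary code of length 7 with d ≥ 3 can have 899 codewords.


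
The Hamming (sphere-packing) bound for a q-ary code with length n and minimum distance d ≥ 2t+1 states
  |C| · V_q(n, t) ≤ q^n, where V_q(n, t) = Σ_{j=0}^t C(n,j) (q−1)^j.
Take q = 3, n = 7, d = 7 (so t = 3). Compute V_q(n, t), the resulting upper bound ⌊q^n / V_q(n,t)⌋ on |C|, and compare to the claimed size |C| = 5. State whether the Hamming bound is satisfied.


V_q(n, t) = 379, q^n = 2187, Hamming bound = 5, |C| = 5 ≤ bound (satisfied).

Step 1: Compute V_q(n, t) = Σ_{j=0}^3 C(n, j) (q−1)^j.
  j = 0: C(7,0)·(2)^0 = 1·1 = 1.
  j = 1: C(7,1)·(2)^1 = 7·2 = 14.
  j = 2: C(7,2)·(2)^2 = 21·4 = 84.
  j = 3: C(7,3)·(2)^3 = 35·8 = 280.
  V_q(n, t) = 1 + 14 + 84 + 280 = 379.
Step 2: q^n = 3^7 = 2187.
Step 3: Hamming bound ⌊q^n / V_q(n,t)⌋ = ⌊2187/379⌋ = 5.
Step 4: Compare |C| = 5 to 5: satisfied.
The claimed |C| lies at the Hamming bound (tight).


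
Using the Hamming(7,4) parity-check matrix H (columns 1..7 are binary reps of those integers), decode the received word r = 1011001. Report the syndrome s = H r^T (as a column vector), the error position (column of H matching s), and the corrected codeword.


s = (0, 0, 1)^T, error position = 1, corrected codeword c = 0011001

Compute s = H r^T mod 2 one row at a time:
  s_1 = 1 + 0 + 0 + 1 = 2 ≡ 0 (mod 2).
  s_2 = 0 + 1 + 0 + 1 = 2 ≡ 0 (mod 2).
  s_3 = 1 + 1 + 0 + 1 = 3 ≡ 1 (mod 2).
s = (0, 0, 1)^T — this equals column 1 of H (binary 001), so error is at position 1.
Correct: flip bit 1 of r = 1011001 to get c = 0011001.


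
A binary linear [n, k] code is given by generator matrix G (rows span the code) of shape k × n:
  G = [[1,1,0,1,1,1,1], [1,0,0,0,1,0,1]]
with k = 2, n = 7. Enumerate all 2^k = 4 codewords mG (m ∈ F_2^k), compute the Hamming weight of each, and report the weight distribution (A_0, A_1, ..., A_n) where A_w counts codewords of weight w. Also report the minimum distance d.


Weight distribution: A_0 = 1, A_3 = 2, A_6 = 1. Minimum distance d = 3.

Enumerate all 2^2 = 4 messages m ∈ F_2^2.
For each, compute codeword c = mG in F_2^7, then tally its weight.
  m = 00 → c = 0000000, weight = 0.
  m = 10 → c = 1101111, weight = 6.
  m = 01 → c = 1000101, weight = 3.
  m = 11 → c = 0101010, weight = 3.
Tally weights:
  weight 0: 1 codewords.
  weight 3: 2 codewords.
  weight 6: 1 codewords.
Minimum distance d = smallest w > 0 with A_w > 0 = 3.
Sanity: Σ A_w = 4 = 2^2 = 4 ✓.


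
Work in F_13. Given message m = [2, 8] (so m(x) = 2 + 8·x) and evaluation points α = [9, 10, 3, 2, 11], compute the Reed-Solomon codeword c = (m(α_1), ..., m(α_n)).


c = [9, 4, 0, 5, 12]

Message polynomial: m(x) = 2 + 8·x (mod 13).
For each evaluation point α_i, compute m(α_i) mod 13:
  α_1 = 9: Horner steps 8 → 9, so m(9) = 9.
  α_2 = 10: Horner steps 8 → 4, so m(10) = 4.
  α_3 = 3: Horner steps 8 → 0, so m(3) = 0.
  α_4 = 2: Horner steps 8 → 5, so m(2) = 5.
  α_5 = 11: Horner steps 8 → 12, so m(11) = 12.
Codeword c = [9, 4, 0, 5, 12] ∈ F_13^5.


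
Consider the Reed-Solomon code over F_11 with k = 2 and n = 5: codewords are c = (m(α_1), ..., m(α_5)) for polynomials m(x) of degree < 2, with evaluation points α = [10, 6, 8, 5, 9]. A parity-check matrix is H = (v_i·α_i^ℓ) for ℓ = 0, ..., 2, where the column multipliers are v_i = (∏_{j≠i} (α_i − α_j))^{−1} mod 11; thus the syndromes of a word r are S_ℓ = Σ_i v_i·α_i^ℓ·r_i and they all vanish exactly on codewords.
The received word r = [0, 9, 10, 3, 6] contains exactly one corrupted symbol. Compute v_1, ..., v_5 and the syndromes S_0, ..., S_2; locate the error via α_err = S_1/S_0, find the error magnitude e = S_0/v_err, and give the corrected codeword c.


S = (10, 2, 7), error at position 5, error magnitude e = 1, c = [0, 9, 10, 3, 5].

Step 1: column multipliers v_i = (∏_{j≠i}(α_i − α_j))^{−1} mod 11.
  i = 1 (α = 10): (10−6)(10−8)(10−5)(10−9) = 4·2·5·1 = 40 ≡ 7, so v_1 = 7^{−1} = 8 (mod 11).
  i = 2 (α = 6): (6−10)(6−8)(6−5)(6−9) = (−4)·(−2)·1·(−3) = −24 ≡ 9, so v_2 = 9^{−1} = 5 (mod 11).
  i = 3 (α = 8): (8−10)(8−6)(8−5)(8−9) = (−2)·2·3·(−1) = 12 ≡ 1, so v_3 = 1^{−1} = 1 (mod 11).
  i = 4 (α = 5): (5−10)(5−6)(5−8)(5−9) = (−5)·(−1)·(−3)·(−4) = 60 ≡ 5, so v_4 = 5^{−1} = 9 (mod 11).
  i = 5 (α = 9): (9−10)(9−6)(9−8)(9−5) = (−1)·3·1·4 = −12 ≡ 10, so v_5 = 10^{−1} = 10 (mod 11).
  v = [8, 5, 1, 9, 10].
Step 2: syndromes of r = [0, 9, 10, 3, 6] (all sums mod 11).
  S_0 = Σ v_i r_i = 8·0 + 5·9 + 1·10 + 9·3 + 10·6 = 142 ≡ 10.
  S_1 = Σ v_i α_i r_i = 8·10·0 + 5·6·9 + 1·8·10 + 9·5·3 + 10·9·6 = 1025 ≡ 2.
  α_i^2 mod 11 = [1, 3, 9, 3, 4].
  S_2 = Σ v_i α_i^2 r_i = 8·1·0 + 5·3·9 + 1·9·10 + 9·3·3 + 10·4·6 = 546 ≡ 7.
  S = (10, 2, 7) ≠ 0, so r is not a codeword (an error is present).
Step 3: locate the error. For a single error e at position i, S_ℓ = v_i·e·α_i^ℓ, so α_err = S_1/S_0.
  S_0^{−1} = 10^{−1} = 10 (mod 11), so α_err = 2·10 = 20 ≡ 9 = α_5. Error position i = 5.
  Consistency check: S_2/S_1 = 7·6 = 42 ≡ 9 = α_err ✓ (single-error assumption holds).
Step 4: error magnitude e = S_0/v_5 = S_0·∏_{j≠5}(α_5 − α_j) = 10·10 = 100 ≡ 1 (mod 11).
Step 5: correct position 5: c_5 = r_5 − e = 6 − 1 ≡ 5 (mod 11). Hence c = [0, 9, 10, 3, 5].
  Check: interpolating c through the α_i gives m(x) = 6 + 6·x (degree < 2) with m(α_i) = c_i for every i, so c is indeed a codeword.


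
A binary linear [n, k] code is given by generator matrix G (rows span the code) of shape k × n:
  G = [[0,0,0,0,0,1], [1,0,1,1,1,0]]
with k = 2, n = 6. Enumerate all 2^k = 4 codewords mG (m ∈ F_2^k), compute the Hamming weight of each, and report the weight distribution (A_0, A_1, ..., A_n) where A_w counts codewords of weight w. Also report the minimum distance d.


Weight distribution: A_0 = 1, A_1 = 1, A_4 = 1, A_5 = 1. Minimum distance d = 1.

Enumerate all 2^2 = 4 messages m ∈ F_2^2.
For each, compute codeword c = mG in F_2^6, then tally its weight.
  m = 00 → c = 000000, weight = 0.
  m = 10 → c = 000001, weight = 1.
  m = 01 → c = 101110, weight = 4.
  m = 11 → c = 101111, weight = 5.
Tally weights:
  weight 0: 1 codewords.
  weight 1: 1 codewords.
  weight 4: 1 codewords.
  weight 5: 1 codewords.
Minimum distance d = smallest w > 0 with A_w > 0 = 1.
Sanity: Σ A_w = 4 = 2^2 = 4 ✓.


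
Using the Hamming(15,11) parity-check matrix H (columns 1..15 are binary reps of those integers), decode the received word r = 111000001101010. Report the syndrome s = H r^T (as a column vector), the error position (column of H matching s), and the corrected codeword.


s = (0, 0, 0, 1)^T, error position = 1, corrected codeword c = 011000001101010

Compute s = H r^T mod 2 one row at a time:
  s_1 = 0 + 1 + 1 + 0 + 1 + 0 + 1 + 0 = 4 ≡ 0 (mod 2).
  s_2 = 0 + 0 + 0 + 0 + 1 + 0 + 1 + 0 = 2 ≡ 0 (mod 2).
  s_3 = 1 + 1 + 0 + 0 + 1 + 0 + 1 + 0 = 4 ≡ 0 (mod 2).
  s_4 = 1 + 1 + 0 + 0 + 1 + 0 + 0 + 0 = 3 ≡ 1 (mod 2).
s = (0, 0, 0, 1)^T — this equals column 1 of H (binary 0001), so error is at position 1.
Correct: flip bit 1 of r = 111000001101010 to get c = 011000001101010.


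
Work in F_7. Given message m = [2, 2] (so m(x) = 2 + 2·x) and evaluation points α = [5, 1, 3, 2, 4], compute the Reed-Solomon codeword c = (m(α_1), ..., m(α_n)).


c = [5, 4, 1, 6, 3]

Message polynomial: m(x) = 2 + 2·x (mod 7).
For each evaluation point α_i, compute m(α_i) mod 7:
  α_1 = 5: Horner steps 2 → 5, so m(5) = 5.
  α_2 = 1: Horner steps 2 → 4, so m(1) = 4.
  α_3 = 3: Horner steps 2 → 1, so m(3) = 1.
  α_4 = 2: Horner steps 2 → 6, so m(2) = 6.
  α_5 = 4: Horner steps 2 → 3, so m(4) = 3.
Codeword c = [5, 4, 1, 6, 3] ∈ F_7^5.


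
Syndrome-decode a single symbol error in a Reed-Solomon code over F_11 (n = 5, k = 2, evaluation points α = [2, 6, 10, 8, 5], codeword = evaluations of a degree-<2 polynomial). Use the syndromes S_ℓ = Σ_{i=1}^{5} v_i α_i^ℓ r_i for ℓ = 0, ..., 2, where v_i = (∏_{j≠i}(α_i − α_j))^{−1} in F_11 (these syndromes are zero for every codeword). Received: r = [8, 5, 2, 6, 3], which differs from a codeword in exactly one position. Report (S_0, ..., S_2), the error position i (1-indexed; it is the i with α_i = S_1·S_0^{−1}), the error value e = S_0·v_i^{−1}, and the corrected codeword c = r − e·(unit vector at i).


S = (6, 4, 10), error at position 4, error magnitude e = 8, c = [8, 5, 2, 9, 3].

Step 1: column multipliers v_i = (∏_{j≠i}(α_i − α_j))^{−1} mod 11.
  i = 1 (α = 2): (2−6)(2−10)(2−8)(2−5) = (−4)·(−8)·(−6)·(−3) = 576 ≡ 4, so v_1 = 4^{−1} = 3 (mod 11).
  i = 2 (α = 6): (6−2)(6−10)(6−8)(6−5) = 4·(−4)·(−2)·1 = 32 ≡ 10, so v_2 = 10^{−1} = 10 (mod 11).
  i = 3 (α = 10): (10−2)(10−6)(10−8)(10−5) = 8·4·2·5 = 320 ≡ 1, so v_3 = 1^{−1} = 1 (mod 11).
  i = 4 (α = 8): (8−2)(8−6)(8−10)(8−5) = 6·2·(−2)·3 = −72 ≡ 5, so v_4 = 5^{−1} = 9 (mod 11).
  i = 5 (α = 5): (5−2)(5−6)(5−10)(5−8) = 3·(−1)·(−5)·(−3) = −45 ≡ 10, so v_5 = 10^{−1} = 10 (mod 11).
  v = [3, 10, 1, 9, 10].
Step 2: syndromes of r = [8, 5, 2, 6, 3] (all sums mod 11).
  S_0 = Σ v_i r_i = 3·8 + 10·5 + 1·2 + 9·6 + 10·3 = 160 ≡ 6.
  S_1 = Σ v_i α_i r_i = 3·2·8 + 10·6·5 + 1·10·2 + 9·8·6 + 10·5·3 = 950 ≡ 4.
  α_i^2 mod 11 = [4, 3, 1, 9, 3].
  S_2 = Σ v_i α_i^2 r_i = 3·4·8 + 10·3·5 + 1·1·2 + 9·9·6 + 10·3·3 = 824 ≡ 10.
  S = (6, 4, 10) ≠ 0, so r is not a codeword (an error is present).
Step 3: locate the error. For a single error e at position i, S_ℓ = v_i·e·α_i^ℓ, so α_err = S_1/S_0.
  S_0^{−1} = 6^{−1} = 2 (mod 11), so α_err = 4·2 = 8 ≡ 8 = α_4. Error position i = 4.
  Consistency check: S_2/S_1 = 10·3 = 30 ≡ 8 = α_err ✓ (single-error assumption holds).
Step 4: error magnitude e = S_0/v_4 = S_0·∏_{j≠4}(α_4 − α_j) = 6·5 = 30 ≡ 8 (mod 11).
Step 5: correct position 4: c_4 = r_4 − e = 6 − 8 ≡ 9 (mod 11). Hence c = [8, 5, 2, 9, 3].
  Check: interpolating c through the α_i gives m(x) = 4 + 2·x (degree < 2) with m(α_i) = c_i for every i, so c is indeed a codeword.


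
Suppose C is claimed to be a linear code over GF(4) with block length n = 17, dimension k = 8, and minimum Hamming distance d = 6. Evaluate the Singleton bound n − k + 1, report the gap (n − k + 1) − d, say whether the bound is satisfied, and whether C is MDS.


Singleton RHS = n − k + 1 = 10, slack = 4, bound satisfied, not MDS.

Singleton bound: d ≤ n − k + 1.
Here n = 17, k = 8, so n − k + 1 = 10.
Given d = 6, check d ≤ 10: YES.
Slack = (n − k + 1) − d = 4.
The code is NOT MDS (slack = 4 > 0).
Description: the claimed parameters are [17, 8, 6]_4; such a code would be non-MDS.


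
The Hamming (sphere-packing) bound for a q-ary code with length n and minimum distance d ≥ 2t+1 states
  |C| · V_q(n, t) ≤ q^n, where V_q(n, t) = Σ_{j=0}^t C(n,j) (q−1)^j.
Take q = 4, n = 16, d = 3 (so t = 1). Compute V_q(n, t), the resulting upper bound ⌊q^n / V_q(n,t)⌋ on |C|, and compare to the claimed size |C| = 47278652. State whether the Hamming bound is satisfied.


V_q(n, t) = 49, q^n = 4294967296, Hamming bound = 87652393, |C| = 47278652 ≤ bound (satisfied).

Step 1: Compute V_q(n, t) = Σ_{j=0}^1 C(n, j) (q−1)^j.
  j = 0: C(16,0)·(3)^0 = 1·1 = 1.
  j = 1: C(16,1)·(3)^1 = 16·3 = 48.
  V_q(n, t) = 1 + 48 = 49.
Step 2: q^n = 4^16 = 4294967296.
Step 3: Hamming bound ⌊q^n / V_q(n,t)⌋ = ⌊4294967296/49⌋ = 87652393.
Step 4: Compare |C| = 47278652 to 87652393: satisfied.
The claimed |C| lies below the Hamming bound.


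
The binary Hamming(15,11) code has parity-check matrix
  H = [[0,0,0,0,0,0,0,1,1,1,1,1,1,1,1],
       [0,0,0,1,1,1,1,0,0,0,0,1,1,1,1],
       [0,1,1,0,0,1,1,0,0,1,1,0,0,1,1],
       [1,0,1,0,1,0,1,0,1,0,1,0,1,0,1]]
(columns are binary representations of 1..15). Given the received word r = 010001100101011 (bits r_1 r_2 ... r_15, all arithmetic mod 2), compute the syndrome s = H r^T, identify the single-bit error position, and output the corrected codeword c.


s = (0, 1, 0, 0)^T, error position = 4, corrected codeword c = 010101100101011

Compute s = H r^T mod 2 one row at a time:
  s_1 = 0 + 0 + 1 + 0 + 1 + 0 + 1 + 1 = 4 ≡ 0 (mod 2).
  s_2 = 0 + 0 + 1 + 1 + 1 + 0 + 1 + 1 = 5 ≡ 1 (mod 2).
  s_3 = 1 + 0 + 1 + 1 + 1 + 0 + 1 + 1 = 6 ≡ 0 (mod 2).
  s_4 = 0 + 0 + 0 + 1 + 0 + 0 + 0 + 1 = 2 ≡ 0 (mod 2).
s = (0, 1, 0, 0)^T — this equals column 4 of H (binary 0100), so error is at position 4.
Correct: flip bit 4 of r = 010001100101011 to get c = 010101100101011.


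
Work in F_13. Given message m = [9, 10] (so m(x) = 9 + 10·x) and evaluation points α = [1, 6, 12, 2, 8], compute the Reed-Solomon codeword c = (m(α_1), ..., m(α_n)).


c = [6, 4, 12, 3, 11]

Message polynomial: m(x) = 9 + 10·x (mod 13).
For each evaluation point α_i, compute m(α_i) mod 13:
  α_1 = 1: Horner steps 10 → 6, so m(1) = 6.
  α_2 = 6: Horner steps 10 → 4, so m(6) = 4.
  α_3 = 12: Horner steps 10 → 12, so m(12) = 12.
  α_4 = 2: Horner steps 10 → 3, so m(2) = 3.
  α_5 = 8: Horner steps 10 → 11, so m(8) = 11.
Codeword c = [6, 4, 12, 3, 11] ∈ F_13^5.


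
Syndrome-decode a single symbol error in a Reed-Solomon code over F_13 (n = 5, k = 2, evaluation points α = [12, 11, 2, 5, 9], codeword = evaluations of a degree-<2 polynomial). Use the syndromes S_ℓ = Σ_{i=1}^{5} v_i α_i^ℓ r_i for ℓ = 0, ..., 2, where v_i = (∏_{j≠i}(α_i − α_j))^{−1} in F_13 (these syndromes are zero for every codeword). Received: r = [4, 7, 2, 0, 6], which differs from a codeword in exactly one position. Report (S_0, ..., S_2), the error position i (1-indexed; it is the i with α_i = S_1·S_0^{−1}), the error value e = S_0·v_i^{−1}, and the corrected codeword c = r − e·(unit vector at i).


S = (7, 12, 2), error at position 2, error magnitude e = 11, c = [4, 9, 2, 0, 6].

Step 1: column multipliers v_i = (∏_{j≠i}(α_i − α_j))^{−1} mod 13.
  i = 1 (α = 12): (12−11)(12−2)(12−5)(12−9) = 1·10·7·3 = 210 ≡ 2, so v_1 = 2^{−1} = 7 (mod 13).
  i = 2 (α = 11): (11−12)(11−2)(11−5)(11−9) = (−1)·9·6·2 = −108 ≡ 9, so v_2 = 9^{−1} = 3 (mod 13).
  i = 3 (α = 2): (2−12)(2−11)(2−5)(2−9) = (−10)·(−9)·(−3)·(−7) = 1890 ≡ 5, so v_3 = 5^{−1} = 8 (mod 13).
  i = 4 (α = 5): (5−12)(5−11)(5−2)(5−9) = (−7)·(−6)·3·(−4) = −504 ≡ 3, so v_4 = 3^{−1} = 9 (mod 13).
  i = 5 (α = 9): (9−12)(9−11)(9−2)(9−5) = (−3)·(−2)·7·4 = 168 ≡ 12, so v_5 = 12^{−1} = 12 (mod 13).
  v = [7, 3, 8, 9, 12].
Step 2: syndromes of r = [4, 7, 2, 0, 6] (all sums mod 13).
  S_0 = Σ v_i r_i = 7·4 + 3·7 + 8·2 + 9·0 + 12·6 = 137 ≡ 7.
  S_1 = Σ v_i α_i r_i = 7·12·4 + 3·11·7 + 8·2·2 + 9·5·0 + 12·9·6 = 1247 ≡ 12.
  α_i^2 mod 13 = [1, 4, 4, 12, 3].
  S_2 = Σ v_i α_i^2 r_i = 7·1·4 + 3·4·7 + 8·4·2 + 9·12·0 + 12·3·6 = 392 ≡ 2.
  S = (7, 12, 2) ≠ 0, so r is not a codeword (an error is present).
Step 3: locate the error. For a single error e at position i, S_ℓ = v_i·e·α_i^ℓ, so α_err = S_1/S_0.
  S_0^{−1} = 7^{−1} = 2 (mod 13), so α_err = 12·2 = 24 ≡ 11 = α_2. Error position i = 2.
  Consistency check: S_2/S_1 = 2·12 = 24 ≡ 11 = α_err ✓ (single-error assumption holds).
Step 4: error magnitude e = S_0/v_2 = S_0·∏_{j≠2}(α_2 − α_j) = 7·9 = 63 ≡ 11 (mod 13).
Step 5: correct position 2: c_2 = r_2 − e = 7 − 11 ≡ 9 (mod 13). Hence c = [4, 9, 2, 0, 6].
  Check: interpolating c through the α_i gives m(x) = 12 + 8·x (degree < 2) with m(α_i) = c_i for every i, so c is indeed a codeword.


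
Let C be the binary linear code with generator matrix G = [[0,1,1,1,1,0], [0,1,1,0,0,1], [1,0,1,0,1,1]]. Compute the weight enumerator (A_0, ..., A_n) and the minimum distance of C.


Weight distribution: A_0 = 1, A_3 = 4, A_4 = 3. Minimum distance d = 3.

Enumerate all 2^3 = 8 messages m ∈ F_2^3.
For each, compute codeword c = mG in F_2^6, then tally its weight.
  m = 000 → c = 000000, weight = 0.
  m = 100 → c = 011110, weight = 4.
  m = 010 → c = 011001, weight = 3.
  m = 110 → c = 000111, weight = 3.
  m = 001 → c = 101011, weight = 4.
  m = 101 → c = 110101, weight = 4.
  m = 011 → c = 110010, weight = 3.
  m = 111 → c = 101100, weight = 3.
Tally weights:
  weight 0: 1 codewords.
  weight 3: 4 codewords.
  weight 4: 3 codewords.
Minimum distance d = smallest w > 0 with A_w > 0 = 3.
Sanity: Σ A_w = 8 = 2^3 = 8 ✓.


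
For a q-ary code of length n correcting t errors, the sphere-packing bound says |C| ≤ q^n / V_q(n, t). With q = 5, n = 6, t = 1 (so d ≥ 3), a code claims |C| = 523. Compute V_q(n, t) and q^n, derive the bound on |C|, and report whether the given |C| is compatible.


V_q(n, t) = 25, q^n = 15625, Hamming bound = 625, |C| = 523 ≤ bound (satisfied).

Step 1: Compute V_q(n, t) = Σ_{j=0}^1 C(n, j) (q−1)^j.
  j = 0: C(6,0)·(4)^0 = 1·1 = 1.
  j = 1: C(6,1)·(4)^1 = 6·4 = 24.
  V_q(n, t) = 1 + 24 = 25.
Step 2: q^n = 5^6 = 15625.
Step 3: Hamming bound ⌊q^n / V_q(n,t)⌋ = ⌊15625/25⌋ = 625.
Step 4: Compare |C| = 523 to 625: satisfied.
The claimed |C| lies below the Hamming bound.


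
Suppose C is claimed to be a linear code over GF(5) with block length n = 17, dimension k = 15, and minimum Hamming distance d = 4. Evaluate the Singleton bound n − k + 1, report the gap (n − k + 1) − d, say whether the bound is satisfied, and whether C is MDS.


Singleton RHS = n − k + 1 = 3, slack = -1, bound violated (no such code; not MDS).

Singleton bound: d ≤ n − k + 1.
Here n = 17, k = 15, so n − k + 1 = 3.
Given d = 4, check d ≤ 3: NO.
Slack = (n − k + 1) − d = -1.
The slack is negative: d = 4 exceeds n − k + 1 = 3 by 1, so the Singleton bound is violated and no linear [17, 15, 4]_5 code can exist. In particular it is not MDS (MDS requires d = n − k + 1 exactly).
Description: the claimed parameters are [17, 15, 4]_5; such a code would be impossible (violates the Singleton bound).


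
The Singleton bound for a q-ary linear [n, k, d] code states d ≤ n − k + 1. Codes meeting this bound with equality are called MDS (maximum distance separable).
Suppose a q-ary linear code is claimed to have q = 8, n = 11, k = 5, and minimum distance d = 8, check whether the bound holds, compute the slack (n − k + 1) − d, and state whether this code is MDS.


Singleton RHS = n − k + 1 = 7, slack = -1, bound violated (no such code; not MDS).

Singleton bound: d ≤ n − k + 1.
Here n = 11, k = 5, so n − k + 1 = 7.
Given d = 8, check d ≤ 7: NO.
Slack = (n − k + 1) − d = -1.
The slack is negative: d = 8 exceeds n − k + 1 = 7 by 1, so the Singleton bound is violated and no linear [11, 5, 8]_8 code can exist. In particular it is not MDS (MDS requires d = n − k + 1 exactly).
Description: the claimed parameters are [11, 5, 8]_8; such a code would be impossible (violates the Singleton bound).


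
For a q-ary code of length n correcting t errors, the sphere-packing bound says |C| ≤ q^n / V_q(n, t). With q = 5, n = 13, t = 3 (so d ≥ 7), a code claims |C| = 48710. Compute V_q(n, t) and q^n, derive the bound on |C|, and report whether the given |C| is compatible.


V_q(n, t) = 19605, q^n = 1220703125, Hamming bound = 62264, |C| = 48710 ≤ bound (satisfied).

Step 1: Compute V_q(n, t) = Σ_{j=0}^3 C(n, j) (q−1)^j.
  j = 0: C(13,0)·(4)^0 = 1·1 = 1.
  j = 1: C(13,1)·(4)^1 = 13·4 = 52.
  j = 2: C(13,2)·(4)^2 = 78·16 = 1248.
  j = 3: C(13,3)·(4)^3 = 286·64 = 18304.
  V_q(n, t) = 1 + 52 + 1248 + 18304 = 19605.
Step 2: q^n = 5^13 = 1220703125.
Step 3: Hamming bound ⌊q^n / V_q(n,t)⌋ = ⌊1220703125/19605⌋ = 62264.
Step 4: Compare |C| = 48710 to 62264: satisfied.
The claimed |C| lies below the Hamming bound.


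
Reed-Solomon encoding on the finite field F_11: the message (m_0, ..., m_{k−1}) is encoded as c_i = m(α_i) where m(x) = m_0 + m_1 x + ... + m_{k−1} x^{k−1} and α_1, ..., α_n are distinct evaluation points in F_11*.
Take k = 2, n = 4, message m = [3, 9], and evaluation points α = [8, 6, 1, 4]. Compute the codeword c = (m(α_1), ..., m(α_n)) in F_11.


c = [9, 2, 1, 6]

Message polynomial: m(x) = 3 + 9·x (mod 11).
For each evaluation point α_i, compute m(α_i) mod 11:
  α_1 = 8: Horner steps 9 → 9, so m(8) = 9.
  α_2 = 6: Horner steps 9 → 2, so m(6) = 2.
  α_3 = 1: Horner steps 9 → 1, so m(1) = 1.
  α_4 = 4: Horner steps 9 → 6, so m(4) = 6.
Codeword c = [9, 2, 1, 6] ∈ F_11^4.


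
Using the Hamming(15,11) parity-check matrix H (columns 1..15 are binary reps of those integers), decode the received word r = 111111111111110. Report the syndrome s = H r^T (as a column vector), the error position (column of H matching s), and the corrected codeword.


s = (1, 1, 1, 1)^T, error position = 15, corrected codeword c = 111111111111111

Compute s = H r^T mod 2 one row at a time:
  s_1 = 1 + 1 + 1 + 1 + 1 + 1 + 1 + 0 = 7 ≡ 1 (mod 2).
  s_2 = 1 + 1 + 1 + 1 + 1 + 1 + 1 + 0 = 7 ≡ 1 (mod 2).
  s_3 = 1 + 1 + 1 + 1 + 1 + 1 + 1 + 0 = 7 ≡ 1 (mod 2).
  s_4 = 1 + 1 + 1 + 1 + 1 + 1 + 1 + 0 = 7 ≡ 1 (mod 2).
s = (1, 1, 1, 1)^T — this equals column 15 of H (binary 1111), so error is at position 15.
Correct: flip bit 15 of r = 111111111111110 to get c = 111111111111111.


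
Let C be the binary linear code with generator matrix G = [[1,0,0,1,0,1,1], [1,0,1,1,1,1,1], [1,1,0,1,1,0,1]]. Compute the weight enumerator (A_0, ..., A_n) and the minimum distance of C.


Weight distribution: A_0 = 1, A_2 = 1, A_3 = 2, A_4 = 1, A_5 = 2, A_6 = 1. Minimum distance d = 2.

Enumerate all 2^3 = 8 messages m ∈ F_2^3.
For each, compute codeword c = mG in F_2^7, then tally its weight.
  m = 000 → c = 0000000, weight = 0.
  m = 100 → c = 1001011, weight = 4.
  m = 010 → c = 1011111, weight = 6.
  m = 110 → c = 0010100, weight = 2.
  m = 001 → c = 1101101, weight = 5.
  m = 101 → c = 0100110, weight = 3.
  m = 011 → c = 0110010, weight = 3.
  m = 111 → c = 1111001, weight = 5.
Tally weights:
  weight 0: 1 codewords.
  weight 2: 1 codewords.
  weight 3: 2 codewords.
  weight 4: 1 codewords.
  weight 5: 2 codewords.
  weight 6: 1 codewords.
Minimum distance d = smallest w > 0 with A_w > 0 = 2.
Sanity: Σ A_w = 8 = 2^3 = 8 ✓.


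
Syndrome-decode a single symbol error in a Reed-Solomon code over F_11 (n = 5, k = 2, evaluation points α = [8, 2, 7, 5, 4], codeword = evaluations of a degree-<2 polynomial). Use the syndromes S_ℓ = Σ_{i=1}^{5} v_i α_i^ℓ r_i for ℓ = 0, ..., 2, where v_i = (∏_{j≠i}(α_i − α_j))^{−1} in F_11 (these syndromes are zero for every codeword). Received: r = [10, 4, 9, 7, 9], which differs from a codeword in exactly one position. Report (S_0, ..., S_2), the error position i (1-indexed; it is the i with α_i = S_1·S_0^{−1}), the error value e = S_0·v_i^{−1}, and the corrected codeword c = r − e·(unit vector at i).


S = (4, 5, 9), error at position 5, error magnitude e = 3, c = [10, 4, 9, 7, 6].

Step 1: column multipliers v_i = (∏_{j≠i}(α_i − α_j))^{−1} mod 11.
  i = 1 (α = 8): (8−2)(8−7)(8−5)(8−4) = 6·1·3·4 = 72 ≡ 6, so v_1 = 6^{−1} = 2 (mod 11).
  i = 2 (α = 2): (2−8)(2−7)(2−5)(2−4) = (−6)·(−5)·(−3)·(−2) = 180 ≡ 4, so v_2 = 4^{−1} = 3 (mod 11).
  i = 3 (α = 7): (7−8)(7−2)(7−5)(7−4) = (−1)·5·2·3 = −30 ≡ 3, so v_3 = 3^{−1} = 4 (mod 11).
  i = 4 (α = 5): (5−8)(5−2)(5−7)(5−4) = (−3)·3·(−2)·1 = 18 ≡ 7, so v_4 = 7^{−1} = 8 (mod 11).
  i = 5 (α = 4): (4−8)(4−2)(4−7)(4−5) = (−4)·2·(−3)·(−1) = −24 ≡ 9, so v_5 = 9^{−1} = 5 (mod 11).
  v = [2, 3, 4, 8, 5].
Step 2: syndromes of r = [10, 4, 9, 7, 9] (all sums mod 11).
  S_0 = Σ v_i r_i = 2·10 + 3·4 + 4·9 + 8·7 + 5·9 = 169 ≡ 4.
  S_1 = Σ v_i α_i r_i = 2·8·10 + 3·2·4 + 4·7·9 + 8·5·7 + 5·4·9 = 896 ≡ 5.
  α_i^2 mod 11 = [9, 4, 5, 3, 5].
  S_2 = Σ v_i α_i^2 r_i = 2·9·10 + 3·4·4 + 4·5·9 + 8·3·7 + 5·5·9 = 801 ≡ 9.
  S = (4, 5, 9) ≠ 0, so r is not a codeword (an error is present).
Step 3: locate the error. For a single error e at position i, S_ℓ = v_i·e·α_i^ℓ, so α_err = S_1/S_0.
  S_0^{−1} = 4^{−1} = 3 (mod 11), so α_err = 5·3 = 15 ≡ 4 = α_5. Error position i = 5.
  Consistency check: S_2/S_1 = 9·9 = 81 ≡ 4 = α_err ✓ (single-error assumption holds).
Step 4: error magnitude e = S_0/v_5 = S_0·∏_{j≠5}(α_5 − α_j) = 4·9 = 36 ≡ 3 (mod 11).
Step 5: correct position 5: c_5 = r_5 − e = 9 − 3 ≡ 6 (mod 11). Hence c = [10, 4, 9, 7, 6].
  Check: interpolating c through the α_i gives m(x) = 2 + 1·x (degree < 2) with m(α_i) = c_i for every i, so c is indeed a codeword.


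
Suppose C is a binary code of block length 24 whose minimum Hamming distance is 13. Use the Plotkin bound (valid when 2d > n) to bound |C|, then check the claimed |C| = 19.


Plotkin bound M ≤ 12; given |C| = 19 > bound (violated).

Check applicability: 2d = 26, n = 24.
2d − n = 2 > 0, so Plotkin applies.
Compute d/(2d−n) = 13/2 ≈ 6.5000.
⌊d/(2d−n)⌋ = 6.
Plotkin bound: M ≤ 2·6 = 12.
Given |C| = 19, check: VIOLATED.
This |C| is above the Plotkin bound, so no binary code with n = 24, d = 13 and 19 codewords exists.


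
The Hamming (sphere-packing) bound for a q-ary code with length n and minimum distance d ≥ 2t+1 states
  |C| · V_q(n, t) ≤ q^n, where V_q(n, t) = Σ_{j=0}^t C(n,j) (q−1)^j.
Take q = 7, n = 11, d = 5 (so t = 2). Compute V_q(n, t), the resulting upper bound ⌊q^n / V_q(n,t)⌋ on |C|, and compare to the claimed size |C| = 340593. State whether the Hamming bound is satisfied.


V_q(n, t) = 2047, q^n = 1977326743, Hamming bound = 965963, |C| = 340593 ≤ bound (satisfied).

Step 1: Compute V_q(n, t) = Σ_{j=0}^2 C(n, j) (q−1)^j.
  j = 0: C(11,0)·(6)^0 = 1·1 = 1.
  j = 1: C(11,1)·(6)^1 = 11·6 = 66.
  j = 2: C(11,2)·(6)^2 = 55·36 = 1980.
  V_q(n, t) = 1 + 66 + 1980 = 2047.
Step 2: q^n = 7^11 = 1977326743.
Step 3: Hamming bound ⌊q^n / V_q(n,t)⌋ = ⌊1977326743/2047⌋ = 965963.
Step 4: Compare |C| = 340593 to 965963: satisfied.
The claimed |C| lies below the Hamming bound.


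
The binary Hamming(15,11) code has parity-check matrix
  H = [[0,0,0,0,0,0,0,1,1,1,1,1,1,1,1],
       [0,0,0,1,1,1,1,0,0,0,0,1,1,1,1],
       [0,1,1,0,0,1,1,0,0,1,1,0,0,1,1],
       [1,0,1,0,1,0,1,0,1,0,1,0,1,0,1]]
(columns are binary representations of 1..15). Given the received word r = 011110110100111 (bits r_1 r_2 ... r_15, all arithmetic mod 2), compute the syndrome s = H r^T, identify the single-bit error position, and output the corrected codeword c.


s = (1, 0, 0, 1)^T, error position = 9, corrected codeword c = 011110111100111

Compute s = H r^T mod 2 one row at a time:
  s_1 = 1 + 0 + 1 + 0 + 0 + 1 + 1 + 1 = 5 ≡ 1 (mod 2).
  s_2 = 1 + 1 + 0 + 1 + 0 + 1 + 1 + 1 = 6 ≡ 0 (mod 2).
  s_3 = 1 + 1 + 0 + 1 + 1 + 0 + 1 + 1 = 6 ≡ 0 (mod 2).
  s_4 = 0 + 1 + 1 + 1 + 0 + 0 + 1 + 1 = 5 ≡ 1 (mod 2).
s = (1, 0, 0, 1)^T — this equals column 9 of H (binary 1001), so error is at position 9.
Correct: flip bit 9 of r = 011110110100111 to get c = 011110111100111.


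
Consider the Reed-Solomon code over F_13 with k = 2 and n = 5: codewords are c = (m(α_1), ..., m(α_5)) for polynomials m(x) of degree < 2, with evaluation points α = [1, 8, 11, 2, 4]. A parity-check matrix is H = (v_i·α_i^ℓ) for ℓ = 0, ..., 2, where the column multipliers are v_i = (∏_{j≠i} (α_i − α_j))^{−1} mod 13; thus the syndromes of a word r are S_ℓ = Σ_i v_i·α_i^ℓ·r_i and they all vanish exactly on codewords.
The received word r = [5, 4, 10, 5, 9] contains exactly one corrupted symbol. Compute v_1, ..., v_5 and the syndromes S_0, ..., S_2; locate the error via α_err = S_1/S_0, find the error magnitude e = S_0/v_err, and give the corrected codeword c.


S = (1, 1, 1), error at position 1, error magnitude e = 2, c = [3, 4, 10, 5, 9].

Step 1: column multipliers v_i = (∏_{j≠i}(α_i − α_j))^{−1} mod 13.
  i = 1 (α = 1): (1−8)(1−11)(1−2)(1−4) = (−7)·(−10)·(−1)·(−3) = 210 ≡ 2, so v_1 = 2^{−1} = 7 (mod 13).
  i = 2 (α = 8): (8−1)(8−11)(8−2)(8−4) = 7·(−3)·6·4 = −504 ≡ 3, so v_2 = 3^{−1} = 9 (mod 13).
  i = 3 (α = 11): (11−1)(11−8)(11−2)(11−4) = 10·3·9·7 = 1890 ≡ 5, so v_3 = 5^{−1} = 8 (mod 13).
  i = 4 (α = 2): (2−1)(2−8)(2−11)(2−4) = 1·(−6)·(−9)·(−2) = −108 ≡ 9, so v_4 = 9^{−1} = 3 (mod 13).
  i = 5 (α = 4): (4−1)(4−8)(4−11)(4−2) = 3·(−4)·(−7)·2 = 168 ≡ 12, so v_5 = 12^{−1} = 12 (mod 13).
  v = [7, 9, 8, 3, 12].
Step 2: syndromes of r = [5, 4, 10, 5, 9] (all sums mod 13).
  S_0 = Σ v_i r_i = 7·5 + 9·4 + 8·10 + 3·5 + 12·9 = 274 ≡ 1.
  S_1 = Σ v_i α_i r_i = 7·1·5 + 9·8·4 + 8·11·10 + 3·2·5 + 12·4·9 = 1665 ≡ 1.
  α_i^2 mod 13 = [1, 12, 4, 4, 3].
  S_2 = Σ v_i α_i^2 r_i = 7·1·5 + 9·12·4 + 8·4·10 + 3·4·5 + 12·3·9 = 1171 ≡ 1.
  S = (1, 1, 1) ≠ 0, so r is not a codeword (an error is present).
Step 3: locate the error. For a single error e at position i, S_ℓ = v_i·e·α_i^ℓ, so α_err = S_1/S_0.
  S_0^{−1} = 1^{−1} = 1 (mod 13), so α_err = 1·1 = 1 ≡ 1 = α_1. Error position i = 1.
  Consistency check: S_2/S_1 = 1·1 = 1 ≡ 1 = α_err ✓ (single-error assumption holds).
Step 4: error magnitude e = S_0/v_1 = S_0·∏_{j≠1}(α_1 − α_j) = 1·2 = 2 ≡ 2 (mod 13).
Step 5: correct position 1: c_1 = r_1 − e = 5 − 2 ≡ 3 (mod 13). Hence c = [3, 4, 10, 5, 9].
  Check: interpolating c through the α_i gives m(x) = 1 + 2·x (degree < 2) with m(α_i) = c_i for every i, so c is indeed a codeword.


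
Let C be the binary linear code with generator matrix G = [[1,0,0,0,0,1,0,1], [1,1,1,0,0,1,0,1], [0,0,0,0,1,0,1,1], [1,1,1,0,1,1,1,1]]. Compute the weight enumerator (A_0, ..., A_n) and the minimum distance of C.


Weight distribution: A_0 = 1, A_1 = 1, A_2 = 3, A_3 = 3, A_4 = 3, A_5 = 3, A_6 = 1, A_7 = 1. Minimum distance d = 1.

Enumerate all 2^4 = 16 messages m ∈ F_2^4.
For each, compute codeword c = mG in F_2^8, then tally its weight.
  m = 0000 → c = 00000000, weight = 0.
  m = 1000 → c = 10000101, weight = 3.
  m = 0100 → c = 11100101, weight = 5.
  m = 1100 → c = 01100000, weight = 2.
  m = 0010 → c = 00001011, weight = 3.
  m = 1010 → c = 10001110, weight = 4.
  m = 0110 → c = 11101110, weight = 6.
  m = 1110 → c = 01101011, weight = 5.
  m = 0001 → c = 11101111, weight = 7.
  m = 1001 → c = 01101010, weight = 4.
  m = 0101 → c = 00001010, weight = 2.
  m = 1101 → c = 10001111, weight = 5.
  m = 0011 → c = 11100100, weight = 4.
  m = 1011 → c = 01100001, weight = 3.
  m = 0111 → c = 00000001, weight = 1.
  m = 1111 → c = 10000100, weight = 2.
Tally weights:
  weight 0: 1 codewords.
  weight 1: 1 codewords.
  weight 2: 3 codewords.
  weight 3: 3 codewords.
  weight 4: 3 codewords.
  weight 5: 3 codewords.
  weight 6: 1 codewords.
  weight 7: 1 codewords.
Minimum distance d = smallest w > 0 with A_w > 0 = 1.
Sanity: Σ A_w = 16 = 2^4 = 16 ✓.


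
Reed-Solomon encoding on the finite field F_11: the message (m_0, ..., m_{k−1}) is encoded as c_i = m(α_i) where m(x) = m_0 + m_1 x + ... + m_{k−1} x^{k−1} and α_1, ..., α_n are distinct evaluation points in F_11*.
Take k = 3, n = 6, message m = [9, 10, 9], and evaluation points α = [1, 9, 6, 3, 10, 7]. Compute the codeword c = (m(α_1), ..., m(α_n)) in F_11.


c = [6, 3, 8, 10, 8, 3]

Message polynomial: m(x) = 9 + 10·x + 9·x^2 (mod 11).
For each evaluation point α_i, compute m(α_i) mod 11:
  α_1 = 1: Horner steps 9 → 8 → 6, so m(1) = 6.
  α_2 = 9: Horner steps 9 → 3 → 3, so m(9) = 3.
  α_3 = 6: Horner steps 9 → 9 → 8, so m(6) = 8.
  α_4 = 3: Horner steps 9 → 4 → 10, so m(3) = 10.
  α_5 = 10: Horner steps 9 → 1 → 8, so m(10) = 8.
  α_6 = 7: Horner steps 9 → 7 → 3, so m(7) = 3.
Codeword c = [6, 3, 8, 10, 8, 3] ∈ F_11^6.


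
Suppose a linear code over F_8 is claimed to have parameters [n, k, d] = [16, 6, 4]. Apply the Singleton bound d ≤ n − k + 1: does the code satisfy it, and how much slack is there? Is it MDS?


Singleton RHS = n − k + 1 = 11, slack = 7, bound satisfied, not MDS.

Singleton bound: d ≤ n − k + 1.
Here n = 16, k = 6, so n − k + 1 = 11.
Given d = 4, check d ≤ 11: YES.
Slack = (n − k + 1) − d = 7.
The code is NOT MDS (slack = 7 > 0).
Description: the claimed parameters are [16, 6, 4]_8; such a code would be non-MDS.
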